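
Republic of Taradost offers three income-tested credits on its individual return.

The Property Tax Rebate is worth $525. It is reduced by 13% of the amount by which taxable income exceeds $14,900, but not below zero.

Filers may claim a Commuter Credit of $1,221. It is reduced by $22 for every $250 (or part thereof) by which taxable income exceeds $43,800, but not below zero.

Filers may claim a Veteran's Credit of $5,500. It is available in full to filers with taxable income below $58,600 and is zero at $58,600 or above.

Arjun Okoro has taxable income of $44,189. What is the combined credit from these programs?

Property Tax Rebate: 13% of the $29,289 excess over $14,900 is $3,807.57 ≥ base, so the credit is $0.
Commuter Credit: income exceeds $43,800 by $389, which is 2 full-or-partial $250 increments; reduction = 2 × $22 = $44, leaving $1,177.
Veteran's Credit: $44,189 is below the $58,600 cutoff, so the full $5,500 applies.
Total: $0 + $1,177 + $5,500 = $6,677.

$6,677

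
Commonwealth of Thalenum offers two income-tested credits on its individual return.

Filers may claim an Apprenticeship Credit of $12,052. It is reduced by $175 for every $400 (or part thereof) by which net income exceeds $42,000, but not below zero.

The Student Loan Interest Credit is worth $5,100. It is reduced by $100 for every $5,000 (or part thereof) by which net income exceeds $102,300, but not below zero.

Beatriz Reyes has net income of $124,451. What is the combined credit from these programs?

$4,600

Apprenticeship Credit: income exceeds $42,000 by $82,451 → 207 increments × $175 = $36,225 ≥ base, so the credit is $0.
Student Loan Interest Credit: income exceeds $102,300 by $22,151, which is 5 full-or-partial $5,000 increments; reduction = 5 × $100 = $500, leaving $4,600.
Total: $0 + $4,600 = $4,600.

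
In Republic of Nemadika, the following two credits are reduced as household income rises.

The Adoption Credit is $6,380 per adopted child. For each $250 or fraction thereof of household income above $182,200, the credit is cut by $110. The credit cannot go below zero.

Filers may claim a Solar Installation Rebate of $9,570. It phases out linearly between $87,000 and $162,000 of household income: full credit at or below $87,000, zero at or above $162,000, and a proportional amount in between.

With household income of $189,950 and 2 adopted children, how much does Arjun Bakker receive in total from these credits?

Adoption Credit: base = 2 × $6,380 = $12,760. income exceeds $182,200 by $7,750, which is 31 full-or-partial $250 increments; reduction = 31 × $110 = $3,410, leaving $9,350.
Solar Installation Rebate: $189,950 is at or above $162,000, so the credit is $0.
Total: $9,350 + $0 = $9,350.

$9,350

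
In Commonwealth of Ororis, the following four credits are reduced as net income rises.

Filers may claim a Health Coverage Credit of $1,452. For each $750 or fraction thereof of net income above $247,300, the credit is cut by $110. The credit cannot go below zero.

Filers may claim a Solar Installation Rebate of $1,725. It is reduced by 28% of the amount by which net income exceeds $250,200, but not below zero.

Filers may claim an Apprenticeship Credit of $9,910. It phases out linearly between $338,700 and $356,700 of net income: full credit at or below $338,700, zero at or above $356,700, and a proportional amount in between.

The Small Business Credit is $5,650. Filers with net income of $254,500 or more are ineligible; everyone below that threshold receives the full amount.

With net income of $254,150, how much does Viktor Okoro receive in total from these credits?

$16,531

Health Coverage Credit: income exceeds $247,300 by $6,850, which is 10 full-or-partial $750 increments; reduction = 10 × $110 = $1,100, leaving $352.
Solar Installation Rebate: 28% of the $3,950 excess over $250,200 is $1,106; credit = $1,725 − $1,106 = $619.
Apprenticeship Credit: $254,150 is at or below the $338,700 threshold, so the full $9,910 applies.
Small Business Credit: $254,150 is below the $254,500 cutoff, so the full $5,650 applies.
Total: $352 + $619 + $9,910 + $5,650 = $16,531.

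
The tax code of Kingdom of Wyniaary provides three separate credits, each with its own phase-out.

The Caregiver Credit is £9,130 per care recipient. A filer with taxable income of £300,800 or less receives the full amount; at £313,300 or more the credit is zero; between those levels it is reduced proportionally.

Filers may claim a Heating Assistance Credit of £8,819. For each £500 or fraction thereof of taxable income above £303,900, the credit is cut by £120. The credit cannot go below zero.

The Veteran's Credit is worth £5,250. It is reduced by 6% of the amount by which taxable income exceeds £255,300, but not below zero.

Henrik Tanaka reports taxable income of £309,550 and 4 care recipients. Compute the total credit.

£20,330

Caregiver Credit: base = 4 × £9,130 = £36,520. £309,550 is £8,750 into a £12,500 phase-out range, leaving 3,750/12,500 of the credit: £36,520 × 3,750/12,500 = £10,956.
Heating Assistance Credit: income exceeds £303,900 by £5,650, which is 12 full-or-partial £500 increments; reduction = 12 × £120 = £1,440, leaving £7,379.
Veteran's Credit: 6% of the £54,250 excess over £255,300 is £3,255; credit = £5,250 − £3,255 = £1,995.
Total: £10,956 + £7,379 + £1,995 = £20,330.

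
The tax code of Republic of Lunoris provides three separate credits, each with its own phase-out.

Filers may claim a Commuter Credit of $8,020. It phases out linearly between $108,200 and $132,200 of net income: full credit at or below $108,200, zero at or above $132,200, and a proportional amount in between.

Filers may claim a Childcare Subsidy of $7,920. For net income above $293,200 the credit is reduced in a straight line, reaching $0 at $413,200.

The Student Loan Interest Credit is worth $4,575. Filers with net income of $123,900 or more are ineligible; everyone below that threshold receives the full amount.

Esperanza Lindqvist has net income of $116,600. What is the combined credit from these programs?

$17,708

Commuter Credit: $116,600 is $8,400 into a $24,000 phase-out range, leaving 15,600/24,000 of the credit: $8,020 × 15,600/24,000 = $5,213.
Childcare Subsidy: $116,600 is at or below the $293,200 threshold, so the full $7,920 applies.
Student Loan Interest Credit: $116,600 is below the $123,900 cutoff, so the full $4,575 applies.
Total: $5,213 + $7,920 + $4,575 = $17,708.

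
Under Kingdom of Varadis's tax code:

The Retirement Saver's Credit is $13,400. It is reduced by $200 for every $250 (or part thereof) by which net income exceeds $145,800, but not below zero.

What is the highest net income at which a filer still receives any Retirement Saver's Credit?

After 66 increments the reduction is 66 × $200 = $13,200, leaving $200; one more increment wipes it out. Increment 66 ends at excess 66 × $250 = $16,500, so the highest qualifying income is $145,800 + $16,500 = $162,300.

$162,300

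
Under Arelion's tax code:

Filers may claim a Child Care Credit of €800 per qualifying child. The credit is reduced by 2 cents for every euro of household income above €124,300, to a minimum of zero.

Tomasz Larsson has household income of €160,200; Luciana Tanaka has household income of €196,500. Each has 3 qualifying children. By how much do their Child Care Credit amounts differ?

Tomasz (€160,200): Child Care Credit: base = 3 × €800 = €2,400. 2% of the €35,900 excess over €124,300 is €718; credit = €2,400 − €718 = €1,682.
Luciana (€196,500): Child Care Credit: base = 3 × €800 = €2,400. 2% of the €72,200 excess over €124,300 is €1,444; credit = €2,400 − €1,444 = €956.
Difference: |€1,682 − €956| = €726.

€726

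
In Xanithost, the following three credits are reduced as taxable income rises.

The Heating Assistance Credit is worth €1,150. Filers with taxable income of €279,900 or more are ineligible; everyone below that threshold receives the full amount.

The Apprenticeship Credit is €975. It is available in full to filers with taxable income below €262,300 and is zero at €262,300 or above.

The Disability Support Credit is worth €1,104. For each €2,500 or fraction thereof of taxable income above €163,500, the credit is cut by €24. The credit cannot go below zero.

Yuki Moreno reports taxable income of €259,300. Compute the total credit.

€2,293

Heating Assistance Credit: €259,300 is below the €279,900 cutoff, so the full €1,150 applies.
Apprenticeship Credit: €259,300 is below the €262,300 cutoff, so the full €975 applies.
Disability Support Credit: income exceeds €163,500 by €95,800, which is 39 full-or-partial €2,500 increments; reduction = 39 × €24 = €936, leaving €168.
Total: €1,150 + €975 + €168 = €2,293.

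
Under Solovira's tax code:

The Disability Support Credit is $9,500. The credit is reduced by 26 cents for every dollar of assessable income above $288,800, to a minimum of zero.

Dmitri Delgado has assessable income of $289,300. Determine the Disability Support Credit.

$9,370

Disability Support Credit: 26% of the $500 excess over $288,800 is $130; credit = $9,500 − $130 = $9,370.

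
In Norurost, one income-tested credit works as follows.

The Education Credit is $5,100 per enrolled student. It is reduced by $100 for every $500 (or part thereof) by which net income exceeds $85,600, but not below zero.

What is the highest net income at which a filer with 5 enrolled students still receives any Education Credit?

Full credit = 5 × $5,100 = $25,500.
After 254 increments the reduction is 254 × $100 = $25,400, leaving $100; one more increment wipes it out. Increment 254 ends at excess 254 × $500 = $127,000, so the highest qualifying income is $85,600 + $127,000 = $212,600.

$212,600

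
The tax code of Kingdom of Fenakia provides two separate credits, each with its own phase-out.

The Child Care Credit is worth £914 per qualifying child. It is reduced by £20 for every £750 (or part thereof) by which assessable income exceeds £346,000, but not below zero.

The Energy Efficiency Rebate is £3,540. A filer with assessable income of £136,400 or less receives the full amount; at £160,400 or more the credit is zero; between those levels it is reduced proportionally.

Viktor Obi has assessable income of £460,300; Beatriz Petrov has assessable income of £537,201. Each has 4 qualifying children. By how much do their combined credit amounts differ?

£596

Viktor (£460,300): Child Care Credit: base = 4 × £914 = £3,656. income exceeds £346,000 by £114,300, which is 153 full-or-partial £750 increments; reduction = 153 × £20 = £3,060, leaving £596. Energy Efficiency Rebate: £460,300 is at or above £160,400, so the credit is £0. total £596 + £0 = £596
Beatriz (£537,201): Child Care Credit: base = 4 × £914 = £3,656. income exceeds £346,000 by £191,201 → 255 increments × £20 = £5,100 ≥ base, so the credit is £0. Energy Efficiency Rebate: £537,201 is at or above £160,400, so the credit is £0. total £0 + £0 = £0
Difference: |£596 − £0| = £596.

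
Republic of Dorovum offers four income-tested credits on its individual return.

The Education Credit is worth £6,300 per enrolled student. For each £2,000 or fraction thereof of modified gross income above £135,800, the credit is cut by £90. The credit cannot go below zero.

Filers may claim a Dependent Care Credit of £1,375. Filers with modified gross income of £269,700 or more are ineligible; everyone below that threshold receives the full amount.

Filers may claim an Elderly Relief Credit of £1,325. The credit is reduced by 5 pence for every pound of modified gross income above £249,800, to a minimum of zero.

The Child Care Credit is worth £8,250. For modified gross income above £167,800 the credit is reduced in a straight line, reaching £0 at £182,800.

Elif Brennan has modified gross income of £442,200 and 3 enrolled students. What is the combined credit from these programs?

Education Credit: base = 3 × £6,300 = £18,900. income exceeds £135,800 by £306,400, which is 154 full-or-partial £2,000 increments; reduction = 154 × £90 = £13,860, leaving £5,040.
Dependent Care Credit: £442,200 meets or exceeds the £269,700 cutoff, so the credit is £0.
Elderly Relief Credit: 5% of the £192,400 excess over £249,800 is £9,620 ≥ base, so the credit is £0.
Child Care Credit: £442,200 is at or above £182,800, so the credit is £0.
Total: £5,040 + £0 + £0 + £0 = £5,040.

£5,040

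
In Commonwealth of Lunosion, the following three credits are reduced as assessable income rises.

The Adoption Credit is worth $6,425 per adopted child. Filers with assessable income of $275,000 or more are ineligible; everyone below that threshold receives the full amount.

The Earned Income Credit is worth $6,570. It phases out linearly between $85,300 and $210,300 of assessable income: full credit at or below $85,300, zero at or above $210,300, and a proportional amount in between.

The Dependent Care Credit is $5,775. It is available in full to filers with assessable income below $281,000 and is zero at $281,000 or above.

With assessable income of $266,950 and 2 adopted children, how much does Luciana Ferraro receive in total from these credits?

$18,625

Adoption Credit: base = 2 × $6,425 = $12,850. $266,950 is below the $275,000 cutoff, so the full $12,850 applies.
Earned Income Credit: $266,950 is at or above $210,300, so the credit is $0.
Dependent Care Credit: $266,950 is below the $281,000 cutoff, so the full $5,775 applies.
Total: $12,850 + $0 + $5,775 = $18,625.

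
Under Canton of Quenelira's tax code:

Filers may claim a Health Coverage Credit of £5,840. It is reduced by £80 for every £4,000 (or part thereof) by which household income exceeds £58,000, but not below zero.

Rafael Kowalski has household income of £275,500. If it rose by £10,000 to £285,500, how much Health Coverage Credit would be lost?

At £275,500 — income exceeds £58,000 by £217,500, which is 55 full-or-partial £4,000 increments; reduction = 55 × £80 = £4,400, leaving £1,440.
At £285,500 — income exceeds £58,000 by £227,500, which is 57 full-or-partial £4,000 increments; reduction = 57 × £80 = £4,560, leaving £1,280.
Lost: £1,440 − £1,280 = £160.

£160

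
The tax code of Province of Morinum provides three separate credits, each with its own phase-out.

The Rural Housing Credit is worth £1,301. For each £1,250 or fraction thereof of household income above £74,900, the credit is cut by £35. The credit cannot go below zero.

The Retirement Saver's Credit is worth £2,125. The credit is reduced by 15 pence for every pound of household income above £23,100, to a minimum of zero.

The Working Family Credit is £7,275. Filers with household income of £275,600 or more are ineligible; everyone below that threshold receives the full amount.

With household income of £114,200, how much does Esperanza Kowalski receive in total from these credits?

Rural Housing Credit: income exceeds £74,900 by £39,300, which is 32 full-or-partial £1,250 increments; reduction = 32 × £35 = £1,120, leaving £181.
Retirement Saver's Credit: 15% of the £91,100 excess over £23,100 is £13,665 ≥ base, so the credit is £0.
Working Family Credit: £114,200 is below the £275,600 cutoff, so the full £7,275 applies.
Total: £181 + £0 + £7,275 = £7,456.

£7,456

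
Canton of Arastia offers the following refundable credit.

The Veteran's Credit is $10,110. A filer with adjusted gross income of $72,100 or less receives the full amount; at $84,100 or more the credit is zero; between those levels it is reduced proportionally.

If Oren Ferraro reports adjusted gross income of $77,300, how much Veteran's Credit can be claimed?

Veteran's Credit: $77,300 is $5,200 into a $12,000 phase-out range, leaving 6,800/12,000 of the credit: $10,110 × 6,800/12,000 = $5,729.

$5,729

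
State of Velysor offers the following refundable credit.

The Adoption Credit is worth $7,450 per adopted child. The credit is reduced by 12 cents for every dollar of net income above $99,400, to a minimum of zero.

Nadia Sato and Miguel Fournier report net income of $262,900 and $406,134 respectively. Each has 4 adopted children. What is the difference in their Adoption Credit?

$10,180

Nadia ($262,900): Adoption Credit: base = 4 × $7,450 = $29,800. 12% of the $163,500 excess over $99,400 is $19,620; credit = $29,800 − $19,620 = $10,180.
Miguel ($406,134): Adoption Credit: base = 4 × $7,450 = $29,800. 12% of the $306,734 excess over $99,400 is $36,808.08 ≥ base, so the credit is $0.
Difference: |$10,180 − $0| = $10,180.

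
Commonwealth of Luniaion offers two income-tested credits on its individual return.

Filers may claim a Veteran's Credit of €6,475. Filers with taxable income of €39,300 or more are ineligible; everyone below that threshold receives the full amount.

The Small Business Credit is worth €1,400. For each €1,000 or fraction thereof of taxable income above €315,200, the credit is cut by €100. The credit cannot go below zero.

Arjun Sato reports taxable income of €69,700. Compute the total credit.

€1,400

Veteran's Credit: €69,700 meets or exceeds the €39,300 cutoff, so the credit is €0.
Small Business Credit: €69,700 is at or below the €315,200 threshold, so the full €1,400 applies.
Total: €0 + €1,400 = €1,400.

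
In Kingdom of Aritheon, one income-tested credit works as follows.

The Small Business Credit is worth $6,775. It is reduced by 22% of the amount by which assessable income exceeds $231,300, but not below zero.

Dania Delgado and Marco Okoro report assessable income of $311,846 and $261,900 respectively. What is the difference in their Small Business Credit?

$43

Dania ($311,846): Small Business Credit: 22% of the $80,546 excess over $231,300 is $17,720.12 ≥ base, so the credit is $0.
Marco ($261,900): Small Business Credit: 22% of the $30,600 excess over $231,300 is $6,732; credit = $6,775 − $6,732 = $43.
Difference: |$0 − $43| = $43.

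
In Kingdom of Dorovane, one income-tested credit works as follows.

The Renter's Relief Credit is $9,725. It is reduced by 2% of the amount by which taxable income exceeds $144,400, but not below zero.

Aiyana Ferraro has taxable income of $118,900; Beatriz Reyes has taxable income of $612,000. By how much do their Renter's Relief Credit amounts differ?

Aiyana ($118,900): Renter's Relief Credit: $118,900 is at or below the $144,400 threshold, so the full $9,725 applies.
Beatriz ($612,000): Renter's Relief Credit: 2% of the $467,600 excess over $144,400 is $9,352; credit = $9,725 − $9,352 = $373.
Difference: |$9,725 − $373| = $9,352.

$9,352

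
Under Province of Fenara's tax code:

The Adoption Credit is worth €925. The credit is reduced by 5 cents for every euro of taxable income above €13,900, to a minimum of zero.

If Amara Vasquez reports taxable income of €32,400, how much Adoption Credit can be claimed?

€0

Adoption Credit: 5% of the €18,500 excess over €13,900 is €925 ≥ base, so the credit is €0.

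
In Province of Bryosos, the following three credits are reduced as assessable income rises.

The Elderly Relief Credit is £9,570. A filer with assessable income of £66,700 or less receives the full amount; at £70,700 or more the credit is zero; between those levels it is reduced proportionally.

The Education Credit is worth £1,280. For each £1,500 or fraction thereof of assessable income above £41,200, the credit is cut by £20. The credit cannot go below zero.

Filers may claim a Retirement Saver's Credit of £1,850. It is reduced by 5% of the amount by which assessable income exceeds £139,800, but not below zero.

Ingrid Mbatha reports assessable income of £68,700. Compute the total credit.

Elderly Relief Credit: £68,700 is £2,000 into a £4,000 phase-out range, leaving 2,000/4,000 of the credit: £9,570 × 2,000/4,000 = £4,785.
Education Credit: income exceeds £41,200 by £27,500, which is 19 full-or-partial £1,500 increments; reduction = 19 × £20 = £380, leaving £900.
Retirement Saver's Credit: £68,700 is at or below the £139,800 threshold, so the full £1,850 applies.
Total: £4,785 + £900 + £1,850 = £7,535.

£7,535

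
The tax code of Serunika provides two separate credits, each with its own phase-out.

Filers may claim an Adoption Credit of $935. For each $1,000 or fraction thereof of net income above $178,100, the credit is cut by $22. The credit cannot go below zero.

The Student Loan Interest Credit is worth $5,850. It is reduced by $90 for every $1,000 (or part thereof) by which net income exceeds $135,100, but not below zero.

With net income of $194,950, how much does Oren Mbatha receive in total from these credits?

Adoption Credit: income exceeds $178,100 by $16,850, which is 17 full-or-partial $1,000 increments; reduction = 17 × $22 = $374, leaving $561.
Student Loan Interest Credit: income exceeds $135,100 by $59,850, which is 60 full-or-partial $1,000 increments; reduction = 60 × $90 = $5,400, leaving $450.
Total: $561 + $450 = $1,011.

$1,011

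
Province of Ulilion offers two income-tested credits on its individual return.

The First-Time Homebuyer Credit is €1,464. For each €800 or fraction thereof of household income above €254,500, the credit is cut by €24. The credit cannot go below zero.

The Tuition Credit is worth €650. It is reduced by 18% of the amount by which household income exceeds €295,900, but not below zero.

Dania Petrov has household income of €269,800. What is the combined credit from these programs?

€1,634

First-Time Homebuyer Credit: income exceeds €254,500 by €15,300, which is 20 full-or-partial €800 increments; reduction = 20 × €24 = €480, leaving €984.
Tuition Credit: €269,800 is at or below the €295,900 threshold, so the full €650 applies.
Total: €984 + €650 = €1,634.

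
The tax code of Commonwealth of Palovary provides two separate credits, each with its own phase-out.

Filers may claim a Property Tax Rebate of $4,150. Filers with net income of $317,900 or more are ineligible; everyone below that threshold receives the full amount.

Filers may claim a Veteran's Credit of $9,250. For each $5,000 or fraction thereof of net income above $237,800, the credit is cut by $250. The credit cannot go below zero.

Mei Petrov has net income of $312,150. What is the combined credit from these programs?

$9,650

Property Tax Rebate: $312,150 is below the $317,900 cutoff, so the full $4,150 applies.
Veteran's Credit: income exceeds $237,800 by $74,350, which is 15 full-or-partial $5,000 increments; reduction = 15 × $250 = $3,750, leaving $5,500.
Total: $4,150 + $5,500 = $9,650.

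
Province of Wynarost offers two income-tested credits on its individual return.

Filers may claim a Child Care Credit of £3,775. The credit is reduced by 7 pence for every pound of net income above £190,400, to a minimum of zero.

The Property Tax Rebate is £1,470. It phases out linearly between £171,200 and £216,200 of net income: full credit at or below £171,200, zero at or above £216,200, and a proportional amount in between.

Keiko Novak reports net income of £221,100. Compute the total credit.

Child Care Credit: 7% of the £30,700 excess over £190,400 is £2,149; credit = £3,775 − £2,149 = £1,626.
Property Tax Rebate: £221,100 is at or above £216,200, so the credit is £0.
Total: £1,626 + £0 = £1,626.

£1,626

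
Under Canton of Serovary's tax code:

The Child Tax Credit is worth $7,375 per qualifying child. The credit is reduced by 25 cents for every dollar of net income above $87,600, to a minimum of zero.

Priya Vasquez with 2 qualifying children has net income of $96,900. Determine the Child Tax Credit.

$12,425

Child Tax Credit: base = 2 × $7,375 = $14,750. 25% of the $9,300 excess over $87,600 is $2,325; credit = $14,750 − $2,325 = $12,425.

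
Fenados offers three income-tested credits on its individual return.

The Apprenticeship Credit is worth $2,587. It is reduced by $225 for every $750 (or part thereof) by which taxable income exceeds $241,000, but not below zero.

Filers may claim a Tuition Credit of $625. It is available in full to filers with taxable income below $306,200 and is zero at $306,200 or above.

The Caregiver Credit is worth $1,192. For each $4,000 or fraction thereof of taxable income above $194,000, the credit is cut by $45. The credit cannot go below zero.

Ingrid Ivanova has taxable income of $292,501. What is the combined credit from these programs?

Apprenticeship Credit: income exceeds $241,000 by $51,501 → 69 increments × $225 = $15,525 ≥ base, so the credit is $0.
Tuition Credit: $292,501 is below the $306,200 cutoff, so the full $625 applies.
Caregiver Credit: income exceeds $194,000 by $98,501, which is 25 full-or-partial $4,000 increments; reduction = 25 × $45 = $1,125, leaving $67.
Total: $0 + $625 + $67 = $692.

$692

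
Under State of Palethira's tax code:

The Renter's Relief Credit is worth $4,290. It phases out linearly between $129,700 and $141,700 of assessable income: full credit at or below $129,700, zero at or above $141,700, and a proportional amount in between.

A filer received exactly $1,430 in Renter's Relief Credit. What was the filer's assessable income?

$137,700

$1,430 is 1,430/4,290 of the full $4,290, so 2,860/4,290 of the $12,000 range has been used: income = $129,700 + $12,000 × 2,860/4,290 = $137,700.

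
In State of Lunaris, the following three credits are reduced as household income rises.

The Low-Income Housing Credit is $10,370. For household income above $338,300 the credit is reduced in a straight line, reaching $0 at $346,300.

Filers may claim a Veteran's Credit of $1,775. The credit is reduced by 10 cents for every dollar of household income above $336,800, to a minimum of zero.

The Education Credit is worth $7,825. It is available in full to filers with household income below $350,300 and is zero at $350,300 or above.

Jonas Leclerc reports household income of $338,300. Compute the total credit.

$19,820

Low-Income Housing Credit: $338,300 is at or below the $338,300 threshold, so the full $10,370 applies.
Veteran's Credit: 10% of the $1,500 excess over $336,800 is $150; credit = $1,775 − $150 = $1,625.
Education Credit: $338,300 is below the $350,300 cutoff, so the full $7,825 applies.
Total: $10,370 + $1,625 + $7,825 = $19,820.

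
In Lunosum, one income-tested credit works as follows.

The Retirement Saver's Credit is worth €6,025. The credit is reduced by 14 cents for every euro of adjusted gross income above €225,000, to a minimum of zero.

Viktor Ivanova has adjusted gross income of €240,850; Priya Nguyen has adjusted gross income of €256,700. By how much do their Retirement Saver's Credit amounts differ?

Viktor (€240,850): Retirement Saver's Credit: 14% of the €15,850 excess over €225,000 is €2,219; credit = €6,025 − €2,219 = €3,806.
Priya (€256,700): Retirement Saver's Credit: 14% of the €31,700 excess over €225,000 is €4,438; credit = €6,025 − €4,438 = €1,587.
Difference: |€3,806 − €1,587| = €2,219.

€2,219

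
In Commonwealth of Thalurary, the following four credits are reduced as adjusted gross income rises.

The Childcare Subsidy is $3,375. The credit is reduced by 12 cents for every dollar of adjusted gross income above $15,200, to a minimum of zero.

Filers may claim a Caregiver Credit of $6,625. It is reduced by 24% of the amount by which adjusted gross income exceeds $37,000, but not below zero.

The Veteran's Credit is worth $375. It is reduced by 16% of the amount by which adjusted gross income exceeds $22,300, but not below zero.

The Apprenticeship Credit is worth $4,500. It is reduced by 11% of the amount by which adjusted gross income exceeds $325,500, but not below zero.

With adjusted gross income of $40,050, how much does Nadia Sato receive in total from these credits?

$10,786

Childcare Subsidy: 12% of the $24,850 excess over $15,200 is $2,982; credit = $3,375 − $2,982 = $393.
Caregiver Credit: 24% of the $3,050 excess over $37,000 is $732; credit = $6,625 − $732 = $5,893.
Veteran's Credit: 16% of the $17,750 excess over $22,300 is $2,840 ≥ base, so the credit is $0.
Apprenticeship Credit: $40,050 is at or below the $325,500 threshold, so the full $4,500 applies.
Total: $393 + $5,893 + $0 + $4,500 = $10,786.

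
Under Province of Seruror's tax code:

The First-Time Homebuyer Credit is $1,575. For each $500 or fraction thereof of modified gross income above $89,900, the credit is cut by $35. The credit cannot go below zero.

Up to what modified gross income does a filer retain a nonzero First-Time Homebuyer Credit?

After 44 increments the reduction is 44 × $35 = $1,540, leaving $35; one more increment wipes it out. Increment 44 ends at excess 44 × $500 = $22,000, so the highest qualifying income is $89,900 + $22,000 = $111,900.

$111,900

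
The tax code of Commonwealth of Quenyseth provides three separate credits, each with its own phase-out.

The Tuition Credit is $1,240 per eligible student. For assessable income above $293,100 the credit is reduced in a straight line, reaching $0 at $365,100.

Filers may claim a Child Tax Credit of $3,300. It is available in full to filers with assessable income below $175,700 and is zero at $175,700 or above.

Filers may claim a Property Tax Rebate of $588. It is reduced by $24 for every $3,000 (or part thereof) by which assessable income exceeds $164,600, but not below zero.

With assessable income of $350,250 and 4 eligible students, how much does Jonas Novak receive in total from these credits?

Tuition Credit: base = 4 × $1,240 = $4,960. $350,250 is $57,150 into a $72,000 phase-out range, leaving 14,850/72,000 of the credit: $4,960 × 14,850/72,000 = $1,023.
Child Tax Credit: $350,250 meets or exceeds the $175,700 cutoff, so the credit is $0.
Property Tax Rebate: income exceeds $164,600 by $185,650 → 62 increments × $24 = $1,488 ≥ base, so the credit is $0.
Total: $1,023 + $0 + $0 = $1,023.

$1,023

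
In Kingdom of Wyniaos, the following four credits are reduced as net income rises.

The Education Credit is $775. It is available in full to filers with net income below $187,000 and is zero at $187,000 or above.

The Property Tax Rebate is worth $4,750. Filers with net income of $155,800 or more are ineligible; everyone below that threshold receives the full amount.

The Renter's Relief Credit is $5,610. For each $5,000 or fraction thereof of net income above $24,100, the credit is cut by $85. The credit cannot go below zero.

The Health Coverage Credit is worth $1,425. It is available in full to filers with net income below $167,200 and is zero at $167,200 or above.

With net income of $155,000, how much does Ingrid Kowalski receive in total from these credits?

Education Credit: $155,000 is below the $187,000 cutoff, so the full $775 applies.
Property Tax Rebate: $155,000 is below the $155,800 cutoff, so the full $4,750 applies.
Renter's Relief Credit: income exceeds $24,100 by $130,900, which is 27 full-or-partial $5,000 increments; reduction = 27 × $85 = $2,295, leaving $3,315.
Health Coverage Credit: $155,000 is below the $167,200 cutoff, so the full $1,425 applies.
Total: $775 + $4,750 + $3,315 + $1,425 = $10,265.

$10,265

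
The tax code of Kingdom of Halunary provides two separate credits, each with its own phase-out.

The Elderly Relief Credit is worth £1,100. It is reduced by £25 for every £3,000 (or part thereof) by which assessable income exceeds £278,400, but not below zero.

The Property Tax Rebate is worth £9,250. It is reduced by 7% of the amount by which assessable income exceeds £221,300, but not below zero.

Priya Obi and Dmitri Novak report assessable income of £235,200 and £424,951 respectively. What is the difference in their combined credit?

£9,377

Priya (£235,200): Elderly Relief Credit: £235,200 is at or below the £278,400 threshold, so the full £1,100 applies. Property Tax Rebate: 7% of the £13,900 excess over £221,300 is £973; credit = £9,250 − £973 = £8,277. total £1,100 + £8,277 = £9,377
Dmitri (£424,951): Elderly Relief Credit: income exceeds £278,400 by £146,551 → 49 increments × £25 = £1,225 ≥ base, so the credit is £0. Property Tax Rebate: 7% of the £203,651 excess over £221,300 is £14,255.57 ≥ base, so the credit is £0. total £0 + £0 = £0
Difference: |£9,377 − £0| = £9,377.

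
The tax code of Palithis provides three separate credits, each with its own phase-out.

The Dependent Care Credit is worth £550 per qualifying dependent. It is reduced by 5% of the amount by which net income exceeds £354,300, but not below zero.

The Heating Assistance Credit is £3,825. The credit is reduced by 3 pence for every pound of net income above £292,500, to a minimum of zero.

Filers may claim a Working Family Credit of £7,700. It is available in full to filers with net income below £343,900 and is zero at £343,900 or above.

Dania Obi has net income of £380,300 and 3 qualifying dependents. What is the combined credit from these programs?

£1,541

Dependent Care Credit: base = 3 × £550 = £1,650. 5% of the £26,000 excess over £354,300 is £1,300; credit = £1,650 − £1,300 = £350.
Heating Assistance Credit: 3% of the £87,800 excess over £292,500 is £2,634; credit = £3,825 − £2,634 = £1,191.
Working Family Credit: £380,300 meets or exceeds the £343,900 cutoff, so the credit is £0.
Total: £350 + £1,191 + £0 = £1,541.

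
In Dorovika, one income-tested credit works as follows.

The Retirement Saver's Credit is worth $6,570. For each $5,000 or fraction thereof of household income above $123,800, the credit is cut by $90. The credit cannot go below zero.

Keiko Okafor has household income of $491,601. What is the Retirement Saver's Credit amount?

Retirement Saver's Credit: income exceeds $123,800 by $367,801 → 74 increments × $90 = $6,660 ≥ base, so the credit is $0.

$0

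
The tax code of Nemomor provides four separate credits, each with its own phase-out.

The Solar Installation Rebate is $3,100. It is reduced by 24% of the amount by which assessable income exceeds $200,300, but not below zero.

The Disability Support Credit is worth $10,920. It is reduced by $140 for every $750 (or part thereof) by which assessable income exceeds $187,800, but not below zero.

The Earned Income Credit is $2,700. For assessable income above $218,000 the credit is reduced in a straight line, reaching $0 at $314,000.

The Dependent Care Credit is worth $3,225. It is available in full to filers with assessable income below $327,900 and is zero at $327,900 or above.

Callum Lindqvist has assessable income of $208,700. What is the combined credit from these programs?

$14,009

Solar Installation Rebate: 24% of the $8,400 excess over $200,300 is $2,016; credit = $3,100 − $2,016 = $1,084.
Disability Support Credit: income exceeds $187,800 by $20,900, which is 28 full-or-partial $750 increments; reduction = 28 × $140 = $3,920, leaving $7,000.
Earned Income Credit: $208,700 is at or below the $218,000 threshold, so the full $2,700 applies.
Dependent Care Credit: $208,700 is below the $327,900 cutoff, so the full $3,225 applies.
Total: $1,084 + $7,000 + $2,700 + $3,225 = $14,009.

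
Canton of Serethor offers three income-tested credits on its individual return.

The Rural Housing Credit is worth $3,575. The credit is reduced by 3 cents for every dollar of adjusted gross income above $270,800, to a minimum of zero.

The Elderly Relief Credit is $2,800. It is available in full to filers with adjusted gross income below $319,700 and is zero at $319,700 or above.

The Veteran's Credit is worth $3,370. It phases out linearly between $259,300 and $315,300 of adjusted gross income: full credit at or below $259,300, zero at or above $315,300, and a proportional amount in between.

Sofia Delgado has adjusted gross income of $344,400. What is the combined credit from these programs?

$1,367

Rural Housing Credit: 3% of the $73,600 excess over $270,800 is $2,208; credit = $3,575 − $2,208 = $1,367.
Elderly Relief Credit: $344,400 meets or exceeds the $319,700 cutoff, so the credit is $0.
Veteran's Credit: $344,400 is at or above $315,300, so the credit is $0.
Total: $1,367 + $0 + $0 = $1,367.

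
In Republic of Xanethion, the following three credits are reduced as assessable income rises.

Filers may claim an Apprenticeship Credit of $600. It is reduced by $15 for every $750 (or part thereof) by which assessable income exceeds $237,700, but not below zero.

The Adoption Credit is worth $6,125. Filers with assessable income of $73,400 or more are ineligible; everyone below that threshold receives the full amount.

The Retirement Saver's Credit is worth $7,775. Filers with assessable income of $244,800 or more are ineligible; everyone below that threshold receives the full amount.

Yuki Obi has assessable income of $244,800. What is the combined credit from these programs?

Apprenticeship Credit: income exceeds $237,700 by $7,100, which is 10 full-or-partial $750 increments; reduction = 10 × $15 = $150, leaving $450.
Adoption Credit: $244,800 meets or exceeds the $73,400 cutoff, so the credit is $0.
Retirement Saver's Credit: $244,800 meets or exceeds the $244,800 cutoff, so the credit is $0.
Total: $450 + $0 + $0 = $450.

$450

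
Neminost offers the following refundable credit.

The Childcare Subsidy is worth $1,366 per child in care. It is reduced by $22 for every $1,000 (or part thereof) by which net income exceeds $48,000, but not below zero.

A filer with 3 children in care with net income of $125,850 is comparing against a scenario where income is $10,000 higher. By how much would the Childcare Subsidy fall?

$220

At $125,850 — base = 3 × $1,366 = $4,098. income exceeds $48,000 by $77,850, which is 78 full-or-partial $1,000 increments; reduction = 78 × $22 = $1,716, leaving $2,382.
At $135,850 — base = 3 × $1,366 = $4,098. income exceeds $48,000 by $87,850, which is 88 full-or-partial $1,000 increments; reduction = 88 × $22 = $1,936, leaving $2,162.
Lost: $2,382 − $2,162 = $220.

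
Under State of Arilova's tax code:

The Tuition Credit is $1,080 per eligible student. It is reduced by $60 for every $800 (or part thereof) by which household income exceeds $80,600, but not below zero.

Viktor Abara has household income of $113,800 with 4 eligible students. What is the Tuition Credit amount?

Tuition Credit: base = 4 × $1,080 = $4,320. income exceeds $80,600 by $33,200, which is 42 full-or-partial $800 increments; reduction = 42 × $60 = $2,520, leaving $1,800.

$1,800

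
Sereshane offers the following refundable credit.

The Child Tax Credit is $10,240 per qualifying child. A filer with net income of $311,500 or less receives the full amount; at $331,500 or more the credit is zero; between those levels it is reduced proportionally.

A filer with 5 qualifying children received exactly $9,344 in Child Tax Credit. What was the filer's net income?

Full credit = 5 × $10,240 = $51,200.
$9,344 is 9,344/51,200 of the full $51,200, so 41,856/51,200 of the $20,000 range has been used: income = $311,500 + $20,000 × 41,856/51,200 = $327,850.

$327,850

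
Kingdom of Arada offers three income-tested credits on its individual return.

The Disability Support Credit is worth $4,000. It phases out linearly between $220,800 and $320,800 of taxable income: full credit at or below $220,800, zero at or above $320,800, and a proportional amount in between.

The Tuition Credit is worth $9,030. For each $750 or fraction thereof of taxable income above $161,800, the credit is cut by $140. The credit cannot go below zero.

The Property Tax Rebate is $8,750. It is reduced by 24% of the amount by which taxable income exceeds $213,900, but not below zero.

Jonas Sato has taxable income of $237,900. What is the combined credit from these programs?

Disability Support Credit: $237,900 is $17,100 into a $100,000 phase-out range, leaving 82,900/100,000 of the credit: $4,000 × 82,900/100,000 = $3,316.
Tuition Credit: income exceeds $161,800 by $76,100 → 102 increments × $140 = $14,280 ≥ base, so the credit is $0.
Property Tax Rebate: 24% of the $24,000 excess over $213,900 is $5,760; credit = $8,750 − $5,760 = $2,990.
Total: $3,316 + $0 + $2,990 = $6,306.

$6,306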